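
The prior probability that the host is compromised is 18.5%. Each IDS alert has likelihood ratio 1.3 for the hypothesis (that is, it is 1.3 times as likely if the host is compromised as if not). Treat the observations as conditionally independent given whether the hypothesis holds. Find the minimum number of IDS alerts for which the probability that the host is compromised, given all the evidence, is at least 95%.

Prior odds: 0.185 ÷ 0.815 = 37/163.
Likelihood ratio per IDS alert = 1.3.
Target posterior odds = 0.95/0.05 = 19.
Require 1.3ⁿ ≥ 19 ÷ (37/163) = 3097/37.
1.3¹⁶ ≈66.5417 falls short of 3097/37 but 1.3¹⁷ ≈86.5042 reaches it, so n = 17.

17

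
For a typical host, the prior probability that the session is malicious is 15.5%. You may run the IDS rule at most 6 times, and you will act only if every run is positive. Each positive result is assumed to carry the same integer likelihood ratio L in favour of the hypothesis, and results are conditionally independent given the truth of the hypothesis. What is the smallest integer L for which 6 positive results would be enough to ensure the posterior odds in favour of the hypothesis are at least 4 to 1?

2

Prior odds = 0.155/0.845 = 31/169.
Target odds = 4.
Need L⁶ ≥ 4 ÷ (31/169) = 676/31.
1⁶ = 1 < 676/31 ≤ 64 = 2⁶, so L = 2.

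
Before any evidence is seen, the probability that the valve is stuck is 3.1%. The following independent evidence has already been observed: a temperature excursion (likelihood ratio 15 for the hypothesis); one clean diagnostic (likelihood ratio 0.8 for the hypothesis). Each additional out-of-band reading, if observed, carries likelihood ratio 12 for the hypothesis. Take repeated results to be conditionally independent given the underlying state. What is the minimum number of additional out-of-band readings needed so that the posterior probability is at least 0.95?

Prior odds = 0.031/0.969 = 31/969.
Combined Bayes factor of the evidence already in hand = 15 × 0.8 = 12.
Odds after that evidence = (31/969) × 12 = 124/323.
Target odds = 0.95/0.05 = 19.
Need 12ⁿ ≥ 19 ÷ (124/323) = 6137/124.
12¹ = 12 falls short of 6137/124 but 12² = 144 reaches it, so n = 2.

2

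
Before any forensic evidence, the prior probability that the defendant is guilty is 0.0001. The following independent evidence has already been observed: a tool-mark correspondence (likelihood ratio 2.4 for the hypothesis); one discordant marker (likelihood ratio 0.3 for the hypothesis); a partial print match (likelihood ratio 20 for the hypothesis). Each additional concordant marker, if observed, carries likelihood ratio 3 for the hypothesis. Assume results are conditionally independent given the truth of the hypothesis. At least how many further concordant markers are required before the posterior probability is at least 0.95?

Prior odds = 0.0001/0.9999 = 1/9999.
Combined Bayes factor of the evidence already in hand = 2.4 × 0.3 × 20 = 14.4.
Odds after that evidence = (1/9999) × 14.4 = 8/5555.
Target odds = 0.95/0.05 = 19.
Need 3ⁿ ≥ 19 ÷ (8/5555) = 13193.125.
3⁸ = 6561 falls short of 13193.125 but 3⁹ = 19683 reaches it, so n = 9.

9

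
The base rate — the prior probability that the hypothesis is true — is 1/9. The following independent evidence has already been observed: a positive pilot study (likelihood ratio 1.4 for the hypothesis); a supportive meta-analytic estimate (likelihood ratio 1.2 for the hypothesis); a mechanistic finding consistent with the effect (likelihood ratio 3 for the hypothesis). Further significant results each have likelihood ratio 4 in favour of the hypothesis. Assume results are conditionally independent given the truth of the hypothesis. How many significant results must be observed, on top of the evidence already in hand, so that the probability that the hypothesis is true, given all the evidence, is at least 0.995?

Prior odds = (1/9)/(8/9) = 0.125.
Combined Bayes factor of the evidence already in hand = 1.4 × 1.2 × 3 = 5.04.
Odds after that evidence = 0.125 × 5.04 = 0.63.
Target odds = 0.995/0.005 = 199.
Need 4ⁿ ≥ 199 ÷ 0.63 = 19900/63.
4⁴ = 256 falls short of 19900/63 but 4⁵ = 1024 reaches it, so n = 5.

5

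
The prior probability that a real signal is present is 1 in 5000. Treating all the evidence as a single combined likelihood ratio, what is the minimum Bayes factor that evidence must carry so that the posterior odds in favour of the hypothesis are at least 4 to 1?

Prior odds = 0.0002/0.9998 = 1/4999.
Target odds = 4.
Required Bayes factor = 4 ÷ (1/4999) = 19996.

19996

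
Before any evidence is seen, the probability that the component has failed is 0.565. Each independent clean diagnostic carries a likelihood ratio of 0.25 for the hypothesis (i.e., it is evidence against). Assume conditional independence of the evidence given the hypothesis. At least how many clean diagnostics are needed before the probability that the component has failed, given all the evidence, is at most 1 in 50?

Prior odds: 0.565 ÷ 0.435 = 113/87.
Likelihood ratio per clean diagnostic = 0.25.
Target posterior odds = 0.02/0.98 = 1/49.
Require 0.25ⁿ ≤ 1/49 ÷ (113/87) = 87/5537.
0.25² = 0.0625 is still above 87/5537 but 0.25³ = 0.015625 is at or below it, so n = 3.

3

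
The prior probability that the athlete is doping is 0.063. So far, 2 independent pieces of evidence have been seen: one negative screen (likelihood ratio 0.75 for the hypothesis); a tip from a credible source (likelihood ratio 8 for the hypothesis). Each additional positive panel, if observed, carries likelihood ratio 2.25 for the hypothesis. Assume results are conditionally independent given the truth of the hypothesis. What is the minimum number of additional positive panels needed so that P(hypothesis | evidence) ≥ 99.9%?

10

Prior odds = 0.063/0.937 = 63/937.
Combined Bayes factor of the evidence already in hand = 0.75 × 8 = 6.
Odds after that evidence = (63/937) × 6 = 378/937.
Target odds = 0.999/0.001 = 999.
Need 2.25ⁿ ≥ 999 ÷ (378/937) = 34669/14.
2.25⁹ = 387420489/262144 falls short of 34669/14 but 2.25¹⁰ ≈3325.26 reaches it, so n = 10.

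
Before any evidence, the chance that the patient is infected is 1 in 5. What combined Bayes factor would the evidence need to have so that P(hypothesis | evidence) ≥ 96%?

96

Prior odds = 0.2/0.8 = 0.25.
Target odds = 0.96/0.04 = 24.
Required Bayes factor = 24 ÷ 0.25 = 96.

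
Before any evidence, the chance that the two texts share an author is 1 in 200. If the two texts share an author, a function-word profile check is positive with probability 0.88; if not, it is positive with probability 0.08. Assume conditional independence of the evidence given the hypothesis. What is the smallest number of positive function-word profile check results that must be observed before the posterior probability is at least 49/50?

4

Prior odds = 0.005/0.995 = 1/199.
Likelihood ratio of a positive = 0.88/0.08 = 11.
Target odds: 0.98 ÷ 0.02 = 49.
Need (1/199) × 11ⁿ ≥ 49, i.e. 11ⁿ ≥ 9751.
11³ = 1331 falls short of 9751 but 11⁴ = 14641 reaches it, so n = 4.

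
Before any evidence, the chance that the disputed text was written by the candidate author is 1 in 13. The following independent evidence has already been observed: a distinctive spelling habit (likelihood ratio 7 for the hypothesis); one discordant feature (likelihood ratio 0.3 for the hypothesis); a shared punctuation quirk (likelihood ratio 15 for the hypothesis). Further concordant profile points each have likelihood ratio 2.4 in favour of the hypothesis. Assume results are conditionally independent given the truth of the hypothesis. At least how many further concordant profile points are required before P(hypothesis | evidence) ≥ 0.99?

Prior odds = (1/13)/(12/13) = 1/12.
Combined Bayes factor of the evidence already in hand = 7 × 0.3 × 15 = 31.5.
Odds after that evidence = (1/12) × 31.5 = 2.625.
Target odds = 0.99/0.01 = 99.
Need 2.4ⁿ ≥ 99 ÷ 2.625 = 264/7.
2.4⁴ = 33.1776 falls short of 264/7 but 2.4⁵ = 79.62624 reaches it, so n = 5.

5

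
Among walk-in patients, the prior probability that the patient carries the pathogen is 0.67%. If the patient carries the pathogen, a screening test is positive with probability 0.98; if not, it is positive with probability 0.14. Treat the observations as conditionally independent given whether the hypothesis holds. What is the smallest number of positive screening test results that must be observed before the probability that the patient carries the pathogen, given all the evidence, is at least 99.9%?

Prior odds: 0.0067 ÷ 0.9933 = 67/9933.
Likelihood ratio of a positive = 0.98/0.14 = 7.
Target odds: 0.999 ÷ 0.001 = 999.
Need (67/9933) × 7ⁿ ≥ 999, i.e. 7ⁿ ≥ 9923067/67.
7⁶ = 117649 falls short of 9923067/67 but 7⁷ = 823543 reaches it, so n = 7.

7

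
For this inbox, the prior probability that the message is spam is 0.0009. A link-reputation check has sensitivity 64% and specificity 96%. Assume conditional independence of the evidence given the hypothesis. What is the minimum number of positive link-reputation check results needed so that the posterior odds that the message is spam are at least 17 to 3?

4

Prior odds = 0.0009/0.9991 = 9/9991.
False-positive rate = 1 − 0.96 = 0.04; likelihood ratio of a positive = 0.64/0.04 = 16.
Target odds = 17/3.
Need (9/9991) × 16ⁿ ≥ 17/3, i.e. 16ⁿ ≥ 169847/27.
16³ = 4096 falls short of 169847/27 but 16⁴ = 65536 reaches it, so n = 4.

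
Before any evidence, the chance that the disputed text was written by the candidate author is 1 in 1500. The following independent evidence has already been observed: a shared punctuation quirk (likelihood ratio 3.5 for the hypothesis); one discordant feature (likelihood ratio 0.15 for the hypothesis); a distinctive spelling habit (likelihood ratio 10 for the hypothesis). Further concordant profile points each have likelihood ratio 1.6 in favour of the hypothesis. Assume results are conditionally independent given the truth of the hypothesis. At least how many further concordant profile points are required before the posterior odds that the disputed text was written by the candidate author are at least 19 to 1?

19

Prior odds = (1/1500)/(1499/1500) = 1/1499.
Combined Bayes factor of the evidence already in hand = 3.5 × 0.15 × 10 = 5.25.
Odds after that evidence = (1/1499) × 5.25 = 21/5996.
Target odds = 19.
Need 1.6ⁿ ≥ 19 ÷ (21/5996) = 113924/21.
1.6¹⁸ ≈4722.37 falls short of 113924/21 but 1.6¹⁹ ≈7555.79 reaches it, so n = 19.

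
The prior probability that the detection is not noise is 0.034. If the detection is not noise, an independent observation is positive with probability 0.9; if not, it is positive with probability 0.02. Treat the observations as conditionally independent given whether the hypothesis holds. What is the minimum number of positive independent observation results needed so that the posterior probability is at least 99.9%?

Prior odds = 0.034/0.966 = 17/483.
Likelihood ratio of a positive = 0.9/0.02 = 45.
Target posterior odds = 0.999/0.001 = 999.
Require 45ⁿ ≥ 999 ÷ (17/483) = 482517/17.
45² = 2025 falls short of 482517/17 but 45³ = 91125 reaches it, so n = 3.

3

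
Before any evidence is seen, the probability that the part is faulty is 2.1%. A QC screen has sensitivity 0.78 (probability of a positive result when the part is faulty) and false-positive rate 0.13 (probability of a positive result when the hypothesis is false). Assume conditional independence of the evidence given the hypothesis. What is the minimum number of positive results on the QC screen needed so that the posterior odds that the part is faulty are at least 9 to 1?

Prior odds = 0.021/0.979 = 21/979.
Likelihood ratio of a positive result = 0.78/0.13 = 6.
Target odds = 9.
Need (21/979) × 6ⁿ ≥ 9, i.e. 6ⁿ ≥ 2937/7.
6³ = 216 falls short of 2937/7 but 6⁴ = 1296 reaches it, so n = 4.

4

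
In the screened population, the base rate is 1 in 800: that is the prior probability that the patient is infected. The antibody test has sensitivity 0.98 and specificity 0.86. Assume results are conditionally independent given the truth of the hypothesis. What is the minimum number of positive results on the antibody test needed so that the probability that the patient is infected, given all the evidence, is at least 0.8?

5

Prior odds: 0.00125 ÷ 0.99875 = 1/799.
False-positive rate = 1 − 0.86 = 0.14; likelihood ratio of a positive = 0.98/0.14 = 7.
Target odds: 0.8 ÷ 0.2 = 4.
Need (1/799) × 7ⁿ ≥ 4, i.e. 7ⁿ ≥ 3196.
7⁴ = 2401 falls short of 3196 but 7⁵ = 16807 reaches it, so n = 5.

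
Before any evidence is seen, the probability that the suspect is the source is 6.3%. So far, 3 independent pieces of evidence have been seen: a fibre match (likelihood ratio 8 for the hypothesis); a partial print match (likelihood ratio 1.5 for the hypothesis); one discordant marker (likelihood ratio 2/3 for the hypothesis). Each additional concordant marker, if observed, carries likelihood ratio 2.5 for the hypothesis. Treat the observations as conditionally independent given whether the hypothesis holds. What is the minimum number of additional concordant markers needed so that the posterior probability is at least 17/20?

Prior odds = 0.063/0.937 = 63/937.
Combined Bayes factor of the evidence already in hand = 8 × 1.5 × (2/3) = 8.
Odds after that evidence = (63/937) × 8 = 504/937.
Target odds = 0.85/0.15 = 17/3.
Need 2.5ⁿ ≥ 17/3 ÷ (504/937) = 15929/1512.
2.5² = 6.25 falls short of 15929/1512 but 2.5³ = 15.625 reaches it, so n = 3.

3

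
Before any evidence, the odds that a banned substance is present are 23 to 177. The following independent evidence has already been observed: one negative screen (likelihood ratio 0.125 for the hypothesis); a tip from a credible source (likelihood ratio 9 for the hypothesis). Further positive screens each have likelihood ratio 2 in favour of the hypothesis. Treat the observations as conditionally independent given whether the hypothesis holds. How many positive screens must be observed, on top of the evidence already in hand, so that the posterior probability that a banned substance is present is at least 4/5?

Prior odds = 23/177.
Combined Bayes factor of the evidence already in hand = 0.125 × 9 = 1.125.
Odds after that evidence = (23/177) × 1.125 = 69/472.
Target odds = 0.8/0.2 = 4.
Need 2ⁿ ≥ 4 ÷ (69/472) = 1888/69.
2⁴ = 16 falls short of 1888/69 but 2⁵ = 32 reaches it, so n = 5.

5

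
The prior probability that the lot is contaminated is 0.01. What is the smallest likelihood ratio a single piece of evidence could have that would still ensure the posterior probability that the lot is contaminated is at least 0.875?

693

Prior odds = 0.01/0.99 = 1/99.
Target odds = 0.875/0.125 = 7.
Required Bayes factor = 7 ÷ (1/99) = 693.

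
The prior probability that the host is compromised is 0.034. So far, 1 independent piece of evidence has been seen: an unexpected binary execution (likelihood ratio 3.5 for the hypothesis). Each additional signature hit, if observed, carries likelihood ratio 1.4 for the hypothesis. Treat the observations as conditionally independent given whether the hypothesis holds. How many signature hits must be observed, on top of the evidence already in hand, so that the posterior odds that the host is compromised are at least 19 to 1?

15

Prior odds = 0.034/0.966 = 17/483.
Bayes factor of the evidence already in hand = 3.5.
Odds after that evidence = (17/483) × 3.5 = 17/138.
Target odds = 19.
Need 1.4ⁿ ≥ 19 ÷ (17/138) = 2622/17.
1.4¹⁴ ≈111.12 falls short of 2622/17 but 1.4¹⁵ ≈155.568 reaches it, so n = 15.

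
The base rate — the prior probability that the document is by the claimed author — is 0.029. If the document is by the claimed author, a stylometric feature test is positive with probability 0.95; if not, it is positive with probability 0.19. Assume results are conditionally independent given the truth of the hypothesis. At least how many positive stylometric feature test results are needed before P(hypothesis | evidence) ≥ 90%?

Prior odds = 0.029/0.971 = 29/971.
Likelihood ratio of a positive = 0.95/0.19 = 5.
Target odds: 0.9 ÷ 0.1 = 9.
Require 5ⁿ ≥ 9 ÷ (29/971) = 8739/29.
5³ = 125 falls short of 8739/29 but 5⁴ = 625 reaches it, so n = 4.

4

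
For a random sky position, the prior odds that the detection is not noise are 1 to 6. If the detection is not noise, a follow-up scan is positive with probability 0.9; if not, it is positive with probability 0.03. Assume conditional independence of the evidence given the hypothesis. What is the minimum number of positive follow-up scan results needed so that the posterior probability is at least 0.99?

Prior odds = 1/6.
Likelihood ratio of a positive = 0.9/0.03 = 30.
Target posterior odds = 0.99/0.01 = 99.
Require 30ⁿ ≥ 99 ÷ (1/6) = 594.
30¹ = 30 falls short of 594 but 30² = 900 reaches it, so n = 2.

2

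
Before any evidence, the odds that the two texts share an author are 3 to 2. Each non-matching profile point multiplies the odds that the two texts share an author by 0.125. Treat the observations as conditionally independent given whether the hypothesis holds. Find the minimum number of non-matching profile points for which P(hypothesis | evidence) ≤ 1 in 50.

3

Prior odds = 1.5.
Likelihood ratio per non-matching profile point = 0.125.
Target posterior odds = 0.02/0.98 = 1/49.
Need 1.5 × 0.125ⁿ ≤ 1/49, i.e. 0.125ⁿ ≤ 2/147.
0.125² = 0.015625 is still above 2/147 but 0.125³ = 0.001953125 is at or below it, so n = 3.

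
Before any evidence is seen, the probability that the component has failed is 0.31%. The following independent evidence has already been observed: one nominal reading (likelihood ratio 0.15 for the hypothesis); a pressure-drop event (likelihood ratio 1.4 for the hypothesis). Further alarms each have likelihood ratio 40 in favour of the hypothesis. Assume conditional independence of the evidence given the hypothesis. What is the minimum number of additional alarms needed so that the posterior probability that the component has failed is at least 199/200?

Prior odds = 0.0031/0.9969 = 31/9969.
Combined Bayes factor of the evidence already in hand = 0.15 × 1.4 = 0.21.
Odds after that evidence = (31/9969) × 0.21 = 217/332300.
Target odds = 0.995/0.005 = 199.
Need 40ⁿ ≥ 199 ÷ (217/332300) = 66127700/217.
40³ = 64000 falls short of 66127700/217 but 40⁴ = 2560000 reaches it, so n = 4.

4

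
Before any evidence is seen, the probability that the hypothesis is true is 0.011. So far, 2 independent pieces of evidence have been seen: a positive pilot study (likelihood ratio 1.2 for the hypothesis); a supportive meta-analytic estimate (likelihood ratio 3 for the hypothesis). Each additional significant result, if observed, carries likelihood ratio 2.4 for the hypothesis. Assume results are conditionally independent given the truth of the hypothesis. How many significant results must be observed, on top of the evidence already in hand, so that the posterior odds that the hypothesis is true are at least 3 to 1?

5

Prior odds = 0.011/0.989 = 11/989.
Combined Bayes factor of the evidence already in hand = 1.2 × 3 = 3.6.
Odds after that evidence = (11/989) × 3.6 = 198/4945.
Target odds = 3.
Need 2.4ⁿ ≥ 3 ÷ (198/4945) = 4945/66.
2.4⁴ = 33.1776 falls short of 4945/66 but 2.4⁵ = 79.62624 reaches it, so n = 5.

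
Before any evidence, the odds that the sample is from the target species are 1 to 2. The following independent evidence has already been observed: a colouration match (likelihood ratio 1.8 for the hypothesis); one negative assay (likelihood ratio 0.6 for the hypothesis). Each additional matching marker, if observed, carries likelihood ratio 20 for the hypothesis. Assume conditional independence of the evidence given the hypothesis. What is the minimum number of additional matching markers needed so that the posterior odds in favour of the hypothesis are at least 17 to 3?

1

Prior odds = 0.5.
Combined Bayes factor of the evidence already in hand = 1.8 × 0.6 = 1.08.
Odds after that evidence = 0.5 × 1.08 = 0.54.
Target odds = 17/3.
Need 20ⁿ ≥ 17/3 ÷ 0.54 = 850/81.
20¹ = 20, which meets the required 850/81; so n = 1.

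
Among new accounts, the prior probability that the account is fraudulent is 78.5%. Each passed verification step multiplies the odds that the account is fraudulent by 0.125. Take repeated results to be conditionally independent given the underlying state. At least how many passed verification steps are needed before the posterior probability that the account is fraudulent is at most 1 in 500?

4

Prior odds = 0.785/0.215 = 157/43.
Likelihood ratio per passed verification step = 0.125.
Target posterior odds = 0.002/0.998 = 1/499.
Require 0.125ⁿ ≤ 1/499 ÷ (157/43) = 43/78343.
0.125³ = 0.001953125 is still above 43/78343 but 0.125⁴ = 1/4096 is at or below it, so n = 4.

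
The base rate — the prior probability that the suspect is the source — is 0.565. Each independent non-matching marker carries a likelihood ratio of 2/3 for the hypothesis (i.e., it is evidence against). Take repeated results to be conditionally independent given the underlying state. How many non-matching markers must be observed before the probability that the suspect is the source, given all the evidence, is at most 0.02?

Prior odds = 0.565/0.435 = 113/87.
Likelihood ratio per non-matching marker = 2/3.
Target odds: 0.02 ÷ 0.98 = 1/49.
Require (2/3)ⁿ ≤ 1/49 ÷ (113/87) = 87/5537.
(2/3)¹⁰ = 1024/59049 is still above 87/5537 but (2/3)¹¹ = 2048/177147 is at or below it, so n = 11.

11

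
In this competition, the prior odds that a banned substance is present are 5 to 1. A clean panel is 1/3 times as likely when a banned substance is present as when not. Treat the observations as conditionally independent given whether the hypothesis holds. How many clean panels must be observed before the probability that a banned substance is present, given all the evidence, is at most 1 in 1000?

Prior odds = 5.
Likelihood ratio per clean panel = 1/3.
Target posterior odds = 0.001/0.999 = 1/999.
Require (1/3)ⁿ ≤ 1/999 ÷ 5 = 1/4995.
(1/3)⁷ = 1/2187 is still above 1/4995 but (1/3)⁸ = 1/6561 is at or below it, so n = 8.

8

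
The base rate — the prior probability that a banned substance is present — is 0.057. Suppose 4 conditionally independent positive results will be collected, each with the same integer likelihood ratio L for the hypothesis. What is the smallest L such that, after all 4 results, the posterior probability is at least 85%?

Prior odds = 0.057/0.943 = 57/943.
Target odds = 0.85/0.15 = 17/3.
Need L⁴ ≥ 17/3 ÷ (57/943) = 16031/171.
3⁴ = 81 < 16031/171 ≤ 256 = 4⁴, so L = 4.

4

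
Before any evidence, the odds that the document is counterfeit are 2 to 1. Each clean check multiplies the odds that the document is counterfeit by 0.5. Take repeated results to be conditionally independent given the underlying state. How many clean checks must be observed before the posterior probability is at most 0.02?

7

Prior odds = 2.
Likelihood ratio per clean check = 0.5.
Target posterior odds = 0.02/0.98 = 1/49.
Require 0.5ⁿ ≤ 1/49 ÷ 2 = 1/98.
0.5⁶ = 0.015625 is still above 1/98 but 0.5⁷ = 0.0078125 is at or below it, so n = 7.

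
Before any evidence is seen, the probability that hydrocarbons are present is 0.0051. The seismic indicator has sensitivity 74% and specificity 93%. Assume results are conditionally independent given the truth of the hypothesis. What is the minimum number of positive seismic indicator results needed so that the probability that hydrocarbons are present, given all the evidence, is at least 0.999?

6

Prior odds = 0.0051/0.9949 = 51/9949.
False-positive rate = 1 − 0.93 = 0.07; likelihood ratio of a positive = 0.74/0.07 = 74/7.
Target posterior odds = 0.999/0.001 = 999.
Need (51/9949) × (74/7)ⁿ ≥ 999, i.e. (74/7)ⁿ ≥ 3313017/17.
(74/7)⁵ ≈132029 falls short of 3313017/17 but (74/7)⁶ ≈1.39573e+06 reaches it, so n = 6.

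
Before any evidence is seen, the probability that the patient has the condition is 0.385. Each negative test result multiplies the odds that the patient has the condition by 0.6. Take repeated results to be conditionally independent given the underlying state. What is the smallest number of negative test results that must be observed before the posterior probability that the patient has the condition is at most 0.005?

10

Prior odds = 0.385/0.615 = 77/123.
Likelihood ratio per negative test result = 0.6.
Target odds: 0.005 ÷ 0.995 = 1/199.
Require 0.6ⁿ ≤ 1/199 ÷ (77/123) = 123/15323.
0.6⁹ = 19683/1953125 is still above 123/15323 but 0.6¹⁰ = 59049/9765625 is at or below it, so n = 10.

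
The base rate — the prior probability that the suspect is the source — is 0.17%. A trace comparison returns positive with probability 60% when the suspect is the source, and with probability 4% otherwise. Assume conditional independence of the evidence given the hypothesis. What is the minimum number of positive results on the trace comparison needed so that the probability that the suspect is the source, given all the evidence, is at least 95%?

Prior odds = 0.0017/0.9983 = 17/9983.
Likelihood ratio of a positive result = 0.6/0.04 = 15.
Target posterior odds = 0.95/0.05 = 19.
Require 15ⁿ ≥ 19 ÷ (17/9983) = 189677/17.
15³ = 3375 falls short of 189677/17 but 15⁴ = 50625 reaches it, so n = 4.

4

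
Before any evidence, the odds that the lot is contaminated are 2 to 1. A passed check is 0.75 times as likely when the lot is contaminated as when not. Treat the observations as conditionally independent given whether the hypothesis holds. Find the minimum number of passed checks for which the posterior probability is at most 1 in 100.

19

Prior odds = 2.
Likelihood ratio per passed check = 0.75.
Target posterior odds = 0.01/0.99 = 1/99.
Require 0.75ⁿ ≤ 1/99 ÷ 2 = 1/198.
0.75¹⁸ ≈0.00563771 is still above 1/198 but 0.75¹⁹ ≈0.00422828 is at or below it, so n = 19.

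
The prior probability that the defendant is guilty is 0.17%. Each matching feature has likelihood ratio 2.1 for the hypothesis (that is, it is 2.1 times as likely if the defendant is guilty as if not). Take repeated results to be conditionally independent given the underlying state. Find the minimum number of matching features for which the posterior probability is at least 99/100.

Prior odds = 0.0017/0.9983 = 17/9983.
Likelihood ratio per matching feature = 2.1.
Target odds: 0.99 ÷ 0.01 = 99.
Need (17/9983) × 2.1ⁿ ≥ 99, i.e. 2.1ⁿ ≥ 988317/17.
2.1¹⁴ ≈32439.2 falls short of 988317/17 but 2.1¹⁵ ≈68122.3 reaches it, so n = 15.

15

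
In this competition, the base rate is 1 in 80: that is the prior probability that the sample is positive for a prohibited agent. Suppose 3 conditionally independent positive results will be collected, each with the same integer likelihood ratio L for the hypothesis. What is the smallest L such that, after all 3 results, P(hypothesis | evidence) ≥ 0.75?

7

Prior odds = 0.0125/0.9875 = 1/79.
Target odds = 0.75/0.25 = 3.
Need L³ ≥ 3 ÷ (1/79) = 237.
6³ = 216 < 237 ≤ 343 = 7³, so L = 7.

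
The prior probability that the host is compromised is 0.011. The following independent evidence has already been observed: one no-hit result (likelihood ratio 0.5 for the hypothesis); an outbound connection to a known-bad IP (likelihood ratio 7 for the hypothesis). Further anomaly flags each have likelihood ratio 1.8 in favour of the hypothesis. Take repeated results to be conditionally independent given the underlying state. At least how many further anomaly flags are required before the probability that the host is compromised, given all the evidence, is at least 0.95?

11

Prior odds = 0.011/0.989 = 11/989.
Combined Bayes factor of the evidence already in hand = 0.5 × 7 = 3.5.
Odds after that evidence = (11/989) × 3.5 = 77/1978.
Target odds = 0.95/0.05 = 19.
Need 1.8ⁿ ≥ 19 ÷ (77/1978) = 37582/77.
1.8¹⁰ ≈357.047 falls short of 37582/77 but 1.8¹¹ ≈642.684 reaches it, so n = 11.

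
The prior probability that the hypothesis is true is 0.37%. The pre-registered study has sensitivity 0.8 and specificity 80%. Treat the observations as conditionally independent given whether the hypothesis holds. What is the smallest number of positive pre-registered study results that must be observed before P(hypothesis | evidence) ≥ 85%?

Prior odds: 0.0037 ÷ 0.9963 = 37/9963.
False-positive rate = 1 − 0.8 = 0.2; likelihood ratio of a positive = 0.8/0.2 = 4.
Target odds: 0.85 ÷ 0.15 = 17/3.
Need (37/9963) × 4ⁿ ≥ 17/3, i.e. 4ⁿ ≥ 56457/37.
4⁵ = 1024 falls short of 56457/37 but 4⁶ = 4096 reaches it, so n = 6.

6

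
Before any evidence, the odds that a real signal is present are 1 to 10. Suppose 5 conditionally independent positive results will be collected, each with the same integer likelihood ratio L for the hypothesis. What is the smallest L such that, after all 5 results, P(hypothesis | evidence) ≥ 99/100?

4

Prior odds = 0.1.
Target odds = 0.99/0.01 = 99.
Need L⁵ ≥ 99 ÷ 0.1 = 990.
3⁵ = 243 < 990 ≤ 1024 = 4⁵, so L = 4.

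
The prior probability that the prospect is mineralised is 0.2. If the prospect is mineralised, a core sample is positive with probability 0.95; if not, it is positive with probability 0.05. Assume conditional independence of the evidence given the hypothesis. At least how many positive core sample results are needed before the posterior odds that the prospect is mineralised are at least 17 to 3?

Prior odds: 0.2 ÷ 0.8 = 0.25.
Likelihood ratio of a positive = 0.95/0.05 = 19.
Target odds = 17/3.
Need 0.25 × 19ⁿ ≥ 17/3, i.e. 19ⁿ ≥ 68/3.
19¹ = 19 falls short of 68/3 but 19² = 361 reaches it, so n = 2.

2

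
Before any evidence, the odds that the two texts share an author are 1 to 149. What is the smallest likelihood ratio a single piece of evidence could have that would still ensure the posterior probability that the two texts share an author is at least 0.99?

Prior odds = 1/149.
Target odds = 0.99/0.01 = 99.
Required Bayes factor = 99 ÷ (1/149) = 14751.

14751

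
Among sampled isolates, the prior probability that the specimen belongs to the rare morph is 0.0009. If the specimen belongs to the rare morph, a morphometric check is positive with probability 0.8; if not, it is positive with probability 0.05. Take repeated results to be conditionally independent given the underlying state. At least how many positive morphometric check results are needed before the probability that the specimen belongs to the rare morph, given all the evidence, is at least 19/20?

4

Prior odds = 0.0009/0.9991 = 9/9991.
Likelihood ratio of a positive = 0.8/0.05 = 16.
Target odds: 0.95 ÷ 0.05 = 19.
Require 16ⁿ ≥ 19 ÷ (9/9991) = 189829/9.
16³ = 4096 falls short of 189829/9 but 16⁴ = 65536 reaches it, so n = 4.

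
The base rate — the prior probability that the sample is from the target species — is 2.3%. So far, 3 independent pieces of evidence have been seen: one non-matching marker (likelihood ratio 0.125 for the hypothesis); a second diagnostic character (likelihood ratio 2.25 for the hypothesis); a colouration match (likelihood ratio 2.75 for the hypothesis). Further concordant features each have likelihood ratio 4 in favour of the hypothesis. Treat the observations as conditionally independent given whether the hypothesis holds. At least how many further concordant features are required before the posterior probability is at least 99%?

Prior odds = 0.023/0.977 = 23/977.
Combined Bayes factor of the evidence already in hand = 0.125 × 2.25 × 2.75 = 0.7734375.
Odds after that evidence = (23/977) × 0.7734375 = 2277/125056.
Target odds = 0.99/0.01 = 99.
Need 4ⁿ ≥ 99 ÷ (2277/125056) = 125056/23.
4⁶ = 4096 falls short of 125056/23 but 4⁷ = 16384 reaches it, so n = 7.

7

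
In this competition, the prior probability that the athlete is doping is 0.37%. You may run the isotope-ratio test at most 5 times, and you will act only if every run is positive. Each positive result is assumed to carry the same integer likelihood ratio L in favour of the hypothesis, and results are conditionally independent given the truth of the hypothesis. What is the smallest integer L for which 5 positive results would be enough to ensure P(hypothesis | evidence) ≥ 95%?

Prior odds = 0.0037/0.9963 = 37/9963.
Target odds = 0.95/0.05 = 19.
Need L⁵ ≥ 19 ÷ (37/9963) = 189297/37.
5⁵ = 3125 < 189297/37 ≤ 7776 = 6⁵, so L = 6.

6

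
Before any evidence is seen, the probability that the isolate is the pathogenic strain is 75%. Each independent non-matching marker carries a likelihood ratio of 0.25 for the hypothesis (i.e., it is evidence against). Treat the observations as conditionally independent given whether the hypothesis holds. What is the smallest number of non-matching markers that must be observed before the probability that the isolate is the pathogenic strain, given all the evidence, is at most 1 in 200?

5

Prior odds: 0.75 ÷ 0.25 = 3.
Likelihood ratio per non-matching marker = 0.25.
Target posterior odds = 0.005/0.995 = 1/199.
Require 0.25ⁿ ≤ 1/199 ÷ 3 = 1/597.
0.25⁴ = 0.00390625 is still above 1/597 but 0.25⁵ = 1/1024 is at or below it, so n = 5.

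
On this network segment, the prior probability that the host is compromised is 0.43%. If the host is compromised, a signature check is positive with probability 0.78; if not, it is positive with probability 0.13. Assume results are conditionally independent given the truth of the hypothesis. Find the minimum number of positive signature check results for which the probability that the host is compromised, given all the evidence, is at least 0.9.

Prior odds = 0.0043/0.9957 = 43/9957.
Likelihood ratio of a positive = 0.78/0.13 = 6.
Target posterior odds = 0.9/0.1 = 9.
Require 6ⁿ ≥ 9 ÷ (43/9957) = 89613/43.
6⁴ = 1296 falls short of 89613/43 but 6⁵ = 7776 reaches it, so n = 5.

5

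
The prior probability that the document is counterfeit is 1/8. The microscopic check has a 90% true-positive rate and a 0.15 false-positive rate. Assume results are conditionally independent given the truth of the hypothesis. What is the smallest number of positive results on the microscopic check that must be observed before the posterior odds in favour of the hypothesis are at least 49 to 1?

4

Prior odds: 0.125 ÷ 0.875 = 1/7.
Likelihood ratio of a positive result = 0.9/0.15 = 6.
Target odds = 49.
Need (1/7) × 6ⁿ ≥ 49, i.e. 6ⁿ ≥ 343.
6³ = 216 falls short of 343 but 6⁴ = 1296 reaches it, so n = 4.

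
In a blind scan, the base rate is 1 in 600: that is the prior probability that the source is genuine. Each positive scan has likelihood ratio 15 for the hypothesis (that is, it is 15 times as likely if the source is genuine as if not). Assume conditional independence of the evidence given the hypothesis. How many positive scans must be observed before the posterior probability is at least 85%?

4

Prior odds = (1/600)/(599/600) = 1/599.
Likelihood ratio per positive scan = 15.
Target posterior odds = 0.85/0.15 = 17/3.
Require 15ⁿ ≥ 17/3 ÷ (1/599) = 10183/3.
15³ = 3375 falls short of 10183/3 but 15⁴ = 50625 reaches it, so n = 4.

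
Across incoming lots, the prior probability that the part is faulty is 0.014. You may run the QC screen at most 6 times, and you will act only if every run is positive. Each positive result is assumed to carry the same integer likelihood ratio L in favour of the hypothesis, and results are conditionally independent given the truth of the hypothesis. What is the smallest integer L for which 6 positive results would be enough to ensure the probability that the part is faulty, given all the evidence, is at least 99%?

Prior odds = 0.014/0.986 = 7/493.
Target odds = 0.99/0.01 = 99.
Need L⁶ ≥ 99 ÷ (7/493) = 48807/7.
4⁶ = 4096 < 48807/7 ≤ 15625 = 5⁶, so L = 5.

5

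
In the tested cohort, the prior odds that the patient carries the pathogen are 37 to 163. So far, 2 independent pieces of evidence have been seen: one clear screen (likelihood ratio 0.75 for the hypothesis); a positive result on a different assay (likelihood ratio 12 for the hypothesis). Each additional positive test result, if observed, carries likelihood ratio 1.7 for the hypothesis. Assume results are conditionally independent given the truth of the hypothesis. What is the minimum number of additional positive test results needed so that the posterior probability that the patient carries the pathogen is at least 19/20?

Prior odds = 37/163.
Combined Bayes factor of the evidence already in hand = 0.75 × 12 = 9.
Odds after that evidence = (37/163) × 9 = 333/163.
Target odds = 0.95/0.05 = 19.
Need 1.7ⁿ ≥ 19 ÷ (333/163) = 3097/333.
1.7⁴ = 8.3521 falls short of 3097/333 but 1.7⁵ = 1419857/100000 reaches it, so n = 5.

5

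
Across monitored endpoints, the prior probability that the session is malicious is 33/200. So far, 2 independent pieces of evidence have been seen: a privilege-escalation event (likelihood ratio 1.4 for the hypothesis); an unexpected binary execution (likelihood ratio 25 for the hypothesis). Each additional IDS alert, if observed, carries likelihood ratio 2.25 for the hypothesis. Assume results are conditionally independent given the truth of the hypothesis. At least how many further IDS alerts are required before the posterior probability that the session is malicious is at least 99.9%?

7

Prior odds = 0.165/0.835 = 33/167.
Combined Bayes factor of the evidence already in hand = 1.4 × 25 = 35.
Odds after that evidence = (33/167) × 35 = 1155/167.
Target odds = 0.999/0.001 = 999.
Need 2.25ⁿ ≥ 999 ÷ (1155/167) = 55611/385.
2.25⁶ = 531441/4096 falls short of 55611/385 but 2.25⁷ = 4782969/16384 reaches it, so n = 7.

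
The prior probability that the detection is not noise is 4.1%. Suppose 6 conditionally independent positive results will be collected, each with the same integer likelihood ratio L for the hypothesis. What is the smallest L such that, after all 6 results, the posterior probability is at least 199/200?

5

Prior odds = 0.041/0.959 = 41/959.
Target odds = 0.995/0.005 = 199.
Need L⁶ ≥ 199 ÷ (41/959) = 190841/41.
4⁶ = 4096 < 190841/41 ≤ 15625 = 5⁶, so L = 5.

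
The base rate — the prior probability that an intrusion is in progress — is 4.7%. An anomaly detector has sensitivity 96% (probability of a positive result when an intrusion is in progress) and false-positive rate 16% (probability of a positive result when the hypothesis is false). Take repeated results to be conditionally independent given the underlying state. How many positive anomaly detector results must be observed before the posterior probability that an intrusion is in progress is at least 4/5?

Prior odds = 0.047/0.953 = 47/953.
Likelihood ratio of a positive result = 0.96/0.16 = 6.
Target odds: 0.8 ÷ 0.2 = 4.
Require 6ⁿ ≥ 4 ÷ (47/953) = 3812/47.
6² = 36 falls short of 3812/47 but 6³ = 216 reaches it, so n = 3.

3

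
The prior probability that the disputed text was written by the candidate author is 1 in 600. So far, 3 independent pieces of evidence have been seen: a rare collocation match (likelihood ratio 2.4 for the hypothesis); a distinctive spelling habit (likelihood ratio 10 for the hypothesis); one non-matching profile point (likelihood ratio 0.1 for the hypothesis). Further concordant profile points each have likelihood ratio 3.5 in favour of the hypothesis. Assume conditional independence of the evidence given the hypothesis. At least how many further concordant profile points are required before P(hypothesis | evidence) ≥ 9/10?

Prior odds = (1/600)/(599/600) = 1/599.
Combined Bayes factor of the evidence already in hand = 2.4 × 10 × 0.1 = 2.4.
Odds after that evidence = (1/599) × 2.4 = 12/2995.
Target odds = 0.9/0.1 = 9.
Need 3.5ⁿ ≥ 9 ÷ (12/2995) = 2246.25.
3.5⁶ = 1838.265625 falls short of 2246.25 but 3.5⁷ = 823543/128 reaches it, so n = 7.

7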